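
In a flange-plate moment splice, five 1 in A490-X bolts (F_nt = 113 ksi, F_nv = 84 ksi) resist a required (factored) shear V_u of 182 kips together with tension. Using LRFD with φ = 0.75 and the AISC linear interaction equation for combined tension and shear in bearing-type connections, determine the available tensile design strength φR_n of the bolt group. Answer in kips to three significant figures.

A_b = π·1²/4 = 0.7854 in²; f_rv = 182 / (5 × 0.7854) = 46.35 ksi.
F'_nt = 1.3 F_nt − (F_nt / φF_nv) f_rv = 1.3·113 − (113/(0.75·84))·46.35 = 63.77 ksi, capped at F_nt → F'_nt = 63.77 ksi.
R_n = F'_nt · A_b · n = 63.77 × 0.7854 × 5 = 250.4 kips.
Design strength φR_n = 0.75 × 250.4 = 188 kips.

188 kips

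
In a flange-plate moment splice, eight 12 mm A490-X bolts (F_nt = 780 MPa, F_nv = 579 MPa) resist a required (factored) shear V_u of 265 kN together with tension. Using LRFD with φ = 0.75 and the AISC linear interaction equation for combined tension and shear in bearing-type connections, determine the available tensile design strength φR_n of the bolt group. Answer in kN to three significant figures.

331 kN

A_b = π·12²/4 = 113.1 mm²; f_rv = 265 × 1000 / (8 × 113.1) = 292.9 MPa.
F'_nt = 1.3 F_nt − (F_nt / φF_nv) f_rv = 1.3·780 − (780/(0.75·579))·292.9 = 487.9 MPa, capped at F_nt → F'_nt = 487.9 MPa.
R_n = F'_nt · A_b · n = 487.9 × 113.1 × 8 / 1000 = 441.5 kN.
Design strength φR_n = 0.75 × 441.5 = 331 kN.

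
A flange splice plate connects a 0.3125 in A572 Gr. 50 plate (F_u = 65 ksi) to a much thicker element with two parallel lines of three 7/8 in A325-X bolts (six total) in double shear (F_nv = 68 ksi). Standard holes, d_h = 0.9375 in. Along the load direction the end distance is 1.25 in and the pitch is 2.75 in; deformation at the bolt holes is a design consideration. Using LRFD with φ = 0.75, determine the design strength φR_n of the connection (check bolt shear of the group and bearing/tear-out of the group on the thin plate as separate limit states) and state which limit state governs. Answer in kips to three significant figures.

Bolt shear: A_b = π·0.875²/4 = 0.6013 in²; R_n = 68 × 0.6013 × 6 × 2 = 490.7 kips → 0.75 × 490.7 = 368 kips.
Bearing (1.2 l_c t F_u ≤ 2.4 d t F_u): upper limit = 2.4·0.875·0.3125·65 = 42.66 kips.
  Edge l_c = 1.25 − 0.9375/2 = 0.7812 → r_n = 19.04 kips; interior l_c = 2.75 − 0.9375 = 1.812 → r_n = 42.66 kips.
  R_n,bearing = 2·19.04 + 4·42.66 = 208.7 kips → 0.75 × 208.7 = 157 kips.
Bearing governs: 157 kips.

157 kips (bearing governs)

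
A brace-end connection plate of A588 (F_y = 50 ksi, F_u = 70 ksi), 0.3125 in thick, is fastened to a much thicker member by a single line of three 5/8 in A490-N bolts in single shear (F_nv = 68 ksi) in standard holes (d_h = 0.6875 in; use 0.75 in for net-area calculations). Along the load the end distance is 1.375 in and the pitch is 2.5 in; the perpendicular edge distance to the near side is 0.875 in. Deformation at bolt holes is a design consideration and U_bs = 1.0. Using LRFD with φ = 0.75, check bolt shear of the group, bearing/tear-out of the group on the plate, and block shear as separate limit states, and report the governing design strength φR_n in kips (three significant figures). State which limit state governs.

46.9 kips (bolt shear governs)

Bolt shear: A_b = π·0.625²/4 = 0.3068 in²; R_n = 68 × 0.3068 × 3 × 1 = 62.59 kips → 0.75 × 62.59 = 46.9 kips.
Bearing: edge l_c = 1.031, r_n = 27.07 kips; interior l_c = 1.812, r_n = 32.81 kips; R_n = 27.07 + 2·32.81 = 92.7 kips → 69.5 kips.
Block shear: A_gv = 1.992, A_nv = 1.406, A_nt = 0.1562 in²; R_n = min(0.6F_uA_nv, 0.6F_yA_gv) + U_bs·F_u·A_nt = 70 kips → 52.5 kips.
Bolt shear governs: 46.9 kips.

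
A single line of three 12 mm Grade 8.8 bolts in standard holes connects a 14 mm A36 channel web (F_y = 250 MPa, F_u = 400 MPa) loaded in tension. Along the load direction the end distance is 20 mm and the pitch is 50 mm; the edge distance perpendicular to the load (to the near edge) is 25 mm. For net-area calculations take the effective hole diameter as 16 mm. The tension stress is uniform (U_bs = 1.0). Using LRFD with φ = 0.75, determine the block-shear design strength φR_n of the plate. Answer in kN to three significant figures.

260 kN

Shear plane L_v = 20 + 2·50 = 120 mm; A_gv = 120 × 14 = 1680 mm².
A_nv = (120 − 2.5·16) × 14 = 1120 mm².
A_nt = (25 − 0.5·16) × 14 = 238 mm².
0.6 F_u A_nv = 268.8 kN; 0.6 F_y A_gv = 252 kN → shear yielding governs the shear term.
R_n = 252 + 1.0 × 400 × 238 / 1000 = 347.2 kN.
Design strength φR_n = 0.75 × 347.2 = 260 kN.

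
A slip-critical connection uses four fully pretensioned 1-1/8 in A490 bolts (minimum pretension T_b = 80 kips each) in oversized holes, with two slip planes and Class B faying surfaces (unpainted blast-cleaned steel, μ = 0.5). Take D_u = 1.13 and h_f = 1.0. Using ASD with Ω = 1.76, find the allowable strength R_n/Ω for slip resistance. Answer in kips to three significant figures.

R_n = μ · D_u · h_f · T_b · n_s · n_b = 0.5 × 1.13 × 1.0 × 80 × 2 × 4 = 361.6 kips.
Allowable strength R_n/Ω = 361.6 / 1.76 = 205 kips.

205 kips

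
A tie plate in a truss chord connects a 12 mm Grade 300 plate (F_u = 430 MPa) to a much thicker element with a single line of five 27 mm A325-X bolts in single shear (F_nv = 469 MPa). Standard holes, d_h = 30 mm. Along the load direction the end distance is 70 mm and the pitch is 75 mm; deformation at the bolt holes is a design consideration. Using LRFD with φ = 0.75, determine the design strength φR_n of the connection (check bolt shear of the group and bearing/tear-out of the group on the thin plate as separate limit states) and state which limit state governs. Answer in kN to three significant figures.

1010 kN (bolt shear governs)

Bolt shear: A_b = π·27²/4 = 572.6 mm²; R_n = 469 × 572.6 × 5 × 1 / 1000 = 1343 kN → 0.75 × 1343 = 1010 kN.
Bearing (1.2 l_c t F_u ≤ 2.4 d t F_u): upper limit = 2.4·27·12·430 / 1000 = 334.4 kN.
  Edge l_c = 70 − 30/2 = 55 → r_n = 334.4 kN; interior l_c = 75 − 30 = 45 → r_n = 278.6 kN.
  R_n,bearing = 1·334.4 + 4·278.6 = 1449 kN → 0.75 × 1449 = 1090 kN.
Bolt shear governs: 1010 kN.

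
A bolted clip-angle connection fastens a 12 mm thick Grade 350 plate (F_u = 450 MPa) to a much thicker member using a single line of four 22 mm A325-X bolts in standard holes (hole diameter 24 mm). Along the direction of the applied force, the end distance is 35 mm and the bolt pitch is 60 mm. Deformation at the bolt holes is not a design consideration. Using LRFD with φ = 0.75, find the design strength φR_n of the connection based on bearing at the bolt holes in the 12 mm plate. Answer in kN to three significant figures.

796 kN

Per bolt r_n = 1.5 l_c t F_u ≤ 3.0 d t F_u; upper limit = 3.0 × 22 × 12 × 450 / 1000 = 356.4 kN.
Edge bolt: l_c = 35 − 24/2 = 23 mm → 1.5 × 23 × 12 × 450 / 1000 = 186.3 → r_n = 186.3 kN.
Interior bolts: l_c = 60 − 24 = 36 mm → 1.5 × 36 × 12 × 450 / 1000 = 291.6 → r_n = 291.6 kN.
R_n = 1 × 186.3 + 3 × 291.6 = 1061 kN.
Design strength φR_n = 0.75 × 1061 = 796 kN.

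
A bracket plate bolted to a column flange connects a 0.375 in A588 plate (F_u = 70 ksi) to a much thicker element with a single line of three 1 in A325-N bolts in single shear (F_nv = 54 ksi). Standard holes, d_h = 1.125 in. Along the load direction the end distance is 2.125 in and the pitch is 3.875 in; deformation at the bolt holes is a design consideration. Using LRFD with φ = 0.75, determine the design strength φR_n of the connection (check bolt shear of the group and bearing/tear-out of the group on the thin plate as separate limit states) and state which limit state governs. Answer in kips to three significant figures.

95.4 kips (bolt shear governs)

Bolt shear: A_b = π·1²/4 = 0.7854 in²; R_n = 54 × 0.7854 × 3 × 1 = 127.2 kips → 0.75 × 127.2 = 95.4 kips.
Bearing (1.2 l_c t F_u ≤ 2.4 d t F_u): upper limit = 2.4·1·0.375·70 = 63 kips.
  Edge l_c = 2.125 − 1.125/2 = 1.562 → r_n = 49.22 kips; interior l_c = 3.875 − 1.125 = 2.75 → r_n = 63 kips.
  R_n,bearing = 1·49.22 + 2·63 = 175.2 kips → 0.75 × 175.2 = 131 kips.
Bolt shear governs: 95.4 kips.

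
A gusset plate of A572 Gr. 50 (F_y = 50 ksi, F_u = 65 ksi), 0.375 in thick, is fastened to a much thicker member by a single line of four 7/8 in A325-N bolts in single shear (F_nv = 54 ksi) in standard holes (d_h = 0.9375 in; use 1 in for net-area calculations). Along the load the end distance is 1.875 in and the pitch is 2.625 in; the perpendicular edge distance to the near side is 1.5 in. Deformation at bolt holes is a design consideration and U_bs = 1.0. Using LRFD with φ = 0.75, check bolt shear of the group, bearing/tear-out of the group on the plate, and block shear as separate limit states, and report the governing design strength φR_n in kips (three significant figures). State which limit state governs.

Bolt shear: A_b = π·0.875²/4 = 0.6013 in²; R_n = 54 × 0.6013 × 4 × 1 = 129.9 kips → 0.75 × 129.9 = 97.4 kips.
Bearing: edge l_c = 1.406, r_n = 41.13 kips; interior l_c = 1.688, r_n = 49.36 kips; R_n = 41.13 + 3·49.36 = 189.2 kips → 142 kips.
Block shear: A_gv = 3.656, A_nv = 2.344, A_nt = 0.375 in²; R_n = min(0.6F_uA_nv, 0.6F_yA_gv) + U_bs·F_u·A_nt = 115.8 kips → 86.8 kips.
Block shear governs: 86.8 kips.

86.8 kips (block shear governs)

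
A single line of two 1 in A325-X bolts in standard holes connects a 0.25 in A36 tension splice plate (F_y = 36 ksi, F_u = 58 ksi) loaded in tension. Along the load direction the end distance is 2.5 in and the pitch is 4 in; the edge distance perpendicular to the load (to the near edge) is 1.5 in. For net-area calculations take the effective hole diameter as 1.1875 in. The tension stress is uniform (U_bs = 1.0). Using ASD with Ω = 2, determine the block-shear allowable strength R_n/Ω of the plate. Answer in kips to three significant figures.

Shear plane L_v = 2.5 + 1·4 = 6.5 in; A_gv = 6.5 × 0.25 = 1.625 in².
A_nv = (6.5 − 1.5·1.1875) × 0.25 = 1.18 in².
A_nt = (1.5 − 0.5·1.1875) × 0.25 = 0.2266 in².
0.6 F_u A_nv = 41.05 kips; 0.6 F_y A_gv = 35.1 kips → shear yielding governs the shear term.
R_n = 35.1 + 1.0 × 58 × 0.2266 = 48.24 kips.
Allowable strength R_n/Ω = 48.24 / 2 = 24.1 kips.

24.1 kips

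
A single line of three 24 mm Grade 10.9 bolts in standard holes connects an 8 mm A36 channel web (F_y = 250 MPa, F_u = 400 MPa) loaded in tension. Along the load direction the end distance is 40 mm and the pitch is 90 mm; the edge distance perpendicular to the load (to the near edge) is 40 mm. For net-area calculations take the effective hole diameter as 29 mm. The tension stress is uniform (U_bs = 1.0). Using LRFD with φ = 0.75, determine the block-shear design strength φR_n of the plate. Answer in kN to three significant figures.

Shear plane L_v = 40 + 2·90 = 220 mm; A_gv = 220 × 8 = 1760 mm².
A_nv = (220 − 2.5·29) × 8 = 1180 mm².
A_nt = (40 − 0.5·29) × 8 = 204 mm².
0.6 F_u A_nv = 283.2 kN; 0.6 F_y A_gv = 264 kN → shear yielding governs the shear term.
R_n = 264 + 1.0 × 400 × 204 / 1000 = 345.6 kN.
Design strength φR_n = 0.75 × 345.6 = 259 kN.

259 kN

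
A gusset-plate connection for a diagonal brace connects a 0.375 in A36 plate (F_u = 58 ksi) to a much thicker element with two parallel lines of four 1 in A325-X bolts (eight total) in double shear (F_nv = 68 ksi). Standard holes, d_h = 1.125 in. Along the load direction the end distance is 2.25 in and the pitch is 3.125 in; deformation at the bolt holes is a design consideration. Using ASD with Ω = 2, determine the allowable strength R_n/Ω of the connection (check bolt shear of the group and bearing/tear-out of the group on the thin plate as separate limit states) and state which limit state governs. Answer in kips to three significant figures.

201 kips (bearing governs)

Bolt shear: A_b = π·1²/4 = 0.7854 in²; R_n = 68 × 0.7854 × 8 × 2 = 854.5 kips → 854.5 / 2 = 427 kips.
Bearing (1.2 l_c t F_u ≤ 2.4 d t F_u): upper limit = 2.4·1·0.375·58 = 52.2 kips.
  Edge l_c = 2.25 − 1.125/2 = 1.688 → r_n = 44.04 kips; interior l_c = 3.125 − 1.125 = 2 → r_n = 52.2 kips.
  R_n,bearing = 2·44.04 + 6·52.2 = 401.3 kips → 401.3 / 2 = 201 kips.
Bearing governs: 201 kips.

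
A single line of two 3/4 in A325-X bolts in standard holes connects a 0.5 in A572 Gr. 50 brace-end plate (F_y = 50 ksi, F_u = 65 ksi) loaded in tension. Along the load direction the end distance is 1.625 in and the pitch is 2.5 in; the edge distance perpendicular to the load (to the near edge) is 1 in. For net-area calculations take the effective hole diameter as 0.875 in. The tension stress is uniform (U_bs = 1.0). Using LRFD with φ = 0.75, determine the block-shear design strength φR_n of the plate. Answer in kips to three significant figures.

54.8 kips

Shear plane L_v = 1.625 + 1·2.5 = 4.125 in; A_gv = 4.125 × 0.5 = 2.062 in².
A_nv = (4.125 − 1.5·0.875) × 0.5 = 1.406 in².
A_nt = (1 − 0.5·0.875) × 0.5 = 0.2812 in².
0.6 F_u A_nv = 54.84 kips; 0.6 F_y A_gv = 61.88 kips → shear rupture governs the shear term.
R_n = 54.84 + 1.0 × 65 × 0.2812 = 73.12 kips.
Design strength φR_n = 0.75 × 73.12 = 54.8 kips.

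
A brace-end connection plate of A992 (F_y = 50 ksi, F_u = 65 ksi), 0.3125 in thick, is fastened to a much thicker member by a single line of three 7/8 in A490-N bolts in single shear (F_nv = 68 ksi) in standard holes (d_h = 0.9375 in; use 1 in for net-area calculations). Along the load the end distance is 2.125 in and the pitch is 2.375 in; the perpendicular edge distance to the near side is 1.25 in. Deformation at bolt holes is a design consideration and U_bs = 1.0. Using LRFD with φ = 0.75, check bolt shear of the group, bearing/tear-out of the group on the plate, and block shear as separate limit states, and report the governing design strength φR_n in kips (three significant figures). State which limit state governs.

Bolt shear: A_b = π·0.875²/4 = 0.6013 in²; R_n = 68 × 0.6013 × 3 × 1 = 122.7 kips → 0.75 × 122.7 = 92 kips.
Bearing: edge l_c = 1.656, r_n = 40.37 kips; interior l_c = 1.438, r_n = 35.04 kips; R_n = 40.37 + 2·35.04 = 110.4 kips → 82.8 kips.
Block shear: A_gv = 2.148, A_nv = 1.367, A_nt = 0.2344 in²; R_n = min(0.6F_uA_nv, 0.6F_yA_gv) + U_bs·F_u·A_nt = 68.55 kips → 51.4 kips.
Block shear governs: 51.4 kips.

51.4 kips (block shear governs)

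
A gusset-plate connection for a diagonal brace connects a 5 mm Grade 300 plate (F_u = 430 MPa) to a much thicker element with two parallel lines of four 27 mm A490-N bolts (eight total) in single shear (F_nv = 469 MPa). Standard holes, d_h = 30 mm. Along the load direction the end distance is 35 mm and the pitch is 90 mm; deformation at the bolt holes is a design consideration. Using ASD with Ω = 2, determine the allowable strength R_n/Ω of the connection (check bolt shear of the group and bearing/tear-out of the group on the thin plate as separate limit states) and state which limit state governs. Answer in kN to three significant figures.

Bolt shear: A_b = π·27²/4 = 572.6 mm²; R_n = 469 × 572.6 × 8 × 1 / 1000 = 2148 kN → 2148 / 2 = 1070 kN.
Bearing (1.2 l_c t F_u ≤ 2.4 d t F_u): upper limit = 2.4·27·5·430 / 1000 = 139.3 kN.
  Edge l_c = 35 − 30/2 = 20 → r_n = 51.6 kN; interior l_c = 90 − 30 = 60 → r_n = 139.3 kN.
  R_n,bearing = 2·51.6 + 6·139.3 = 939.1 kN → 939.1 / 2 = 470 kN.
Bearing governs: 470 kN.

470 kN (bearing governs)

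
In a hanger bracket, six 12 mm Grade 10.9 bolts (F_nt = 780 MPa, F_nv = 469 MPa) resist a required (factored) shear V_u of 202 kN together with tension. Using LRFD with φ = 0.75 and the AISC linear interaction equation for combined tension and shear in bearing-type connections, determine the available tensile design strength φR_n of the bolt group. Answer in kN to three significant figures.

180 kN

A_b = π·12²/4 = 113.1 mm²; f_rv = 202 × 1000 / (6 × 113.1) = 297.7 MPa.
F'_nt = 1.3 F_nt − (F_nt / φF_nv) f_rv = 1.3·780 − (780/(0.75·469))·297.7 = 353.9 MPa, capped at F_nt → F'_nt = 353.9 MPa.
R_n = F'_nt · A_b · n = 353.9 × 113.1 × 6 / 1000 = 240.2 kN.
Design strength φR_n = 0.75 × 240.2 = 180 kN.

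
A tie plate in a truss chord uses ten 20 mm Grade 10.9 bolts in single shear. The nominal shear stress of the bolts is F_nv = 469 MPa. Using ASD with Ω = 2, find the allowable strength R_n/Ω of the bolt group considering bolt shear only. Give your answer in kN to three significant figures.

A_b = π × 20² / 4 = 314.2 mm².
R_n = F_nv · A_b · n · n_s = 469 × 314.2 × 10 × 1 / 1000 = 1473 kN.
Allowable strength R_n/Ω = 1473 / 2 = 737 kN.

737 kN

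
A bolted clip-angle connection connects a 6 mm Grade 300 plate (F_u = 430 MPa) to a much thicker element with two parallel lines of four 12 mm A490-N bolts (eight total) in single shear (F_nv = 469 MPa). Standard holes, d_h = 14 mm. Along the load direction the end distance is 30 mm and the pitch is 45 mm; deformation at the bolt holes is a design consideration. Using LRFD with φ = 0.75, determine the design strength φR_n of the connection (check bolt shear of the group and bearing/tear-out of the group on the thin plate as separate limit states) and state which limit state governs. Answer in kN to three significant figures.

318 kN (bolt shear governs)

Bolt shear: A_b = π·12²/4 = 113.1 mm²; R_n = 469 × 113.1 × 8 × 1 / 1000 = 424.3 kN → 0.75 × 424.3 = 318 kN.
Bearing (1.2 l_c t F_u ≤ 2.4 d t F_u): upper limit = 2.4·12·6·430 / 1000 = 74.3 kN.
  Edge l_c = 30 − 14/2 = 23 → r_n = 71.21 kN; interior l_c = 45 − 14 = 31 → r_n = 74.3 kN.
  R_n,bearing = 2·71.21 + 6·74.3 = 588.2 kN → 0.75 × 588.2 = 441 kN.
Bolt shear governs: 318 kN.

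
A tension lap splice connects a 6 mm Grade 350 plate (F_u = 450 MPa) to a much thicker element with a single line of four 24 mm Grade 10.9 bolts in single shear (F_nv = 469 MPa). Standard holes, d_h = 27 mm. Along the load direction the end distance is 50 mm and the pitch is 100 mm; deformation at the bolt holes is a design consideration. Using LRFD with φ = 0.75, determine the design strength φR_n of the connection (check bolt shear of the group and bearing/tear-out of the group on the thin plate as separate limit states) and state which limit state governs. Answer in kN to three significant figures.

439 kN (bearing governs)

Bolt shear: A_b = π·24²/4 = 452.4 mm²; R_n = 469 × 452.4 × 4 × 1 / 1000 = 848.7 kN → 0.75 × 848.7 = 637 kN.
Bearing (1.2 l_c t F_u ≤ 2.4 d t F_u): upper limit = 2.4·24·6·450 / 1000 = 155.5 kN.
  Edge l_c = 50 − 27/2 = 36.5 → r_n = 118.3 kN; interior l_c = 100 − 27 = 73 → r_n = 155.5 kN.
  R_n,bearing = 1·118.3 + 3·155.5 = 584.8 kN → 0.75 × 584.8 = 439 kN.
Bearing governs: 439 kN.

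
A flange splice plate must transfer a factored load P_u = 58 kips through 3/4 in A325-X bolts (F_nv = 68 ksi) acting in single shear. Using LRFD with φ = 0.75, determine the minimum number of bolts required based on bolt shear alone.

3 bolts

A_b = π·0.75²/4 = 0.4418 in².
Per-bolt design strength φR_n = 0.75 × 68 × 0.4418 × 1 = 22.53 kips.
n ≥ 58 / 22.53 = 2.574 → use 3 bolts.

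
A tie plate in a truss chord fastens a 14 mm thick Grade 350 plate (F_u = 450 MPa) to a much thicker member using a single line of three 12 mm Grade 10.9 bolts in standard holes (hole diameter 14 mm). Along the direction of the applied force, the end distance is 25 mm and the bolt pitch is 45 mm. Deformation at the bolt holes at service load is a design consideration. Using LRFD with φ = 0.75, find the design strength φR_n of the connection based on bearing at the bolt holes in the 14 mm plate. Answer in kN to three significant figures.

Per bolt r_n = 1.2 l_c t F_u ≤ 2.4 d t F_u; upper limit = 2.4 × 12 × 14 × 450 / 1000 = 181.4 kN.
Edge bolt: l_c = 25 − 14/2 = 18 mm → 1.2 × 18 × 14 × 450 / 1000 = 136.1 → r_n = 136.1 kN.
Interior bolts: l_c = 45 − 14 = 31 mm → 1.2 × 31 × 14 × 450 / 1000 = 234.4 → r_n = 181.4 kN.
R_n = 1 × 136.1 + 2 × 181.4 = 499 kN.
Design strength φR_n = 0.75 × 499 = 374 kN.

374 kN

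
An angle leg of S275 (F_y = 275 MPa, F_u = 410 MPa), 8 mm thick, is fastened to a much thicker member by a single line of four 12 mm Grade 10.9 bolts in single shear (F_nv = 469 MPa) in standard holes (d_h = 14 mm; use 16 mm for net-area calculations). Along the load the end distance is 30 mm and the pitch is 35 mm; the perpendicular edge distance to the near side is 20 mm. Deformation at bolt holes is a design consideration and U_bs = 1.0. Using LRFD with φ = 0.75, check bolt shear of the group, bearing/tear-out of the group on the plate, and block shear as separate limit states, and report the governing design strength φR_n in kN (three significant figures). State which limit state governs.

Bolt shear: A_b = π·12²/4 = 113.1 mm²; R_n = 469 × 113.1 × 4 × 1 / 1000 = 212.2 kN → 0.75 × 212.2 = 159 kN.
Bearing: edge l_c = 23, r_n = 90.53 kN; interior l_c = 21, r_n = 82.66 kN; R_n = 90.53 + 3·82.66 = 338.5 kN → 254 kN.
Block shear: A_gv = 1080, A_nv = 632, A_nt = 96 mm²; R_n = min(0.6F_uA_nv, 0.6F_yA_gv) + U_bs·F_u·A_nt = 194.8 kN → 146 kN.
Block shear governs: 146 kN.

146 kN (block shear governs)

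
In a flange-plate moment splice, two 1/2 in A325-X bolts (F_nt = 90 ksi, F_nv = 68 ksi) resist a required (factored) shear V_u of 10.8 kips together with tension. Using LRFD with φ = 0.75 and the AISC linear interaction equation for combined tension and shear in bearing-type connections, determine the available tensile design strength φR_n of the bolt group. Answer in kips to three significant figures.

A_b = π·0.5²/4 = 0.1963 in²; f_rv = 10.8 / (2 × 0.1963) = 27.5 ksi.
F'_nt = 1.3 F_nt − (F_nt / φF_nv) f_rv = 1.3·90 − (90/(0.75·68))·27.5 = 68.47 ksi, capped at F_nt → F'_nt = 68.47 ksi.
R_n = F'_nt · A_b · n = 68.47 × 0.1963 × 2 = 26.89 kips.
Design strength φR_n = 0.75 × 26.89 = 20.2 kips.

20.2 kips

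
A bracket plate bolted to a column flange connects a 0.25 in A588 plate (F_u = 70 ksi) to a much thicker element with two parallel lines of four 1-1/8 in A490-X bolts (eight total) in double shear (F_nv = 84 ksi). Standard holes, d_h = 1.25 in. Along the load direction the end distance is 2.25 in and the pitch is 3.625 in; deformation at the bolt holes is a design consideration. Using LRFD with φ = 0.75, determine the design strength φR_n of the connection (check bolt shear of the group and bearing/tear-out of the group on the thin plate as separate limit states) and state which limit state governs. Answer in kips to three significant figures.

264 kips (bearing governs)

Bolt shear: A_b = π·1.125²/4 = 0.994 in²; R_n = 84 × 0.994 × 8 × 2 = 1336 kips → 0.75 × 1336 = 1000 kips.
Bearing (1.2 l_c t F_u ≤ 2.4 d t F_u): upper limit = 2.4·1.125·0.25·70 = 47.25 kips.
  Edge l_c = 2.25 − 1.25/2 = 1.625 → r_n = 34.12 kips; interior l_c = 3.625 − 1.25 = 2.375 → r_n = 47.25 kips.
  R_n,bearing = 2·34.12 + 6·47.25 = 351.7 kips → 0.75 × 351.7 = 264 kips.
Bearing governs: 264 kips.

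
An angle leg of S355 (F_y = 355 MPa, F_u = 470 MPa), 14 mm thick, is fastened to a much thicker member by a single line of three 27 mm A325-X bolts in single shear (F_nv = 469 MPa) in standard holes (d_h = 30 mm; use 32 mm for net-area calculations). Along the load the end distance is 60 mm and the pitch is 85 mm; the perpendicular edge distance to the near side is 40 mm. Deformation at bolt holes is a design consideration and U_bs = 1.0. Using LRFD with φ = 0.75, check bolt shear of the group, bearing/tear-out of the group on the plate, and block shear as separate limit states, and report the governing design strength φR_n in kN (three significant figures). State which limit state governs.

Bolt shear: A_b = π·27²/4 = 572.6 mm²; R_n = 469 × 572.6 × 3 × 1 / 1000 = 805.6 kN → 0.75 × 805.6 = 604 kN.
Bearing: edge l_c = 45, r_n = 355.3 kN; interior l_c = 55, r_n = 426.4 kN; R_n = 355.3 + 2·426.4 = 1208 kN → 906 kN.
Block shear: A_gv = 3220, A_nv = 2100, A_nt = 336 mm²; R_n = min(0.6F_uA_nv, 0.6F_yA_gv) + U_bs·F_u·A_nt = 750.1 kN → 563 kN.
Block shear governs: 563 kN.

563 kN (block shear governs)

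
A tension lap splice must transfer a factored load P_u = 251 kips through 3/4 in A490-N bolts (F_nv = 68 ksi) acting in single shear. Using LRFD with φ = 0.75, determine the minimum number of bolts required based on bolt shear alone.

A_b = π·0.75²/4 = 0.4418 in².
Per-bolt design strength φR_n = 0.75 × 68 × 0.4418 × 1 = 22.53 kips.
n ≥ 251 / 22.53 = 11.14 → use 12 bolts.

12 bolts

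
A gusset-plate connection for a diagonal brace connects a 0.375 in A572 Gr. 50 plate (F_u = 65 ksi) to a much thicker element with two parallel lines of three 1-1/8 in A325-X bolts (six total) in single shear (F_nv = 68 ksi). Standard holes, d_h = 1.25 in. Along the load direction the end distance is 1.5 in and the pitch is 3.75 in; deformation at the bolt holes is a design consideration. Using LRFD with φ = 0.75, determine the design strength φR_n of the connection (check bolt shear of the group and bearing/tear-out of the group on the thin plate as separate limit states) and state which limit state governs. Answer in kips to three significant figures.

Bolt shear: A_b = π·1.125²/4 = 0.994 in²; R_n = 68 × 0.994 × 6 × 1 = 405.6 kips → 0.75 × 405.6 = 304 kips.
Bearing (1.2 l_c t F_u ≤ 2.4 d t F_u): upper limit = 2.4·1.125·0.375·65 = 65.81 kips.
  Edge l_c = 1.5 − 1.25/2 = 0.875 → r_n = 25.59 kips; interior l_c = 3.75 − 1.25 = 2.5 → r_n = 65.81 kips.
  R_n,bearing = 2·25.59 + 4·65.81 = 314.4 kips → 0.75 × 314.4 = 236 kips.
Bearing governs: 236 kips.

236 kips (bearing governs)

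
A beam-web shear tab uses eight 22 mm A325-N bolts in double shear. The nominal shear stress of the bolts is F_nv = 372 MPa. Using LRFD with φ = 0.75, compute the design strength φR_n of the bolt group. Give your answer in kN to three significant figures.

A_b = π × 22² / 4 = 380.1 mm².
R_n = F_nv · A_b · n · n_s = 372 × 380.1 × 8 × 2 / 1000 = 2263 kN.
Design strength φR_n = 0.75 × 2263 = 1700 kN.

1700 kN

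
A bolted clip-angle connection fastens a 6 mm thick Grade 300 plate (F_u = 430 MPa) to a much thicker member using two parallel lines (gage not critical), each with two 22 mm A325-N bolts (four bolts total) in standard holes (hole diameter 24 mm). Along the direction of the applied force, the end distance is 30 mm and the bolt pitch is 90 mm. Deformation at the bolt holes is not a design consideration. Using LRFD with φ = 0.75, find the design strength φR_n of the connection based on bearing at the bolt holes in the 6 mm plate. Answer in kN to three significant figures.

Per bolt r_n = 1.5 l_c t F_u ≤ 3.0 d t F_u; upper limit = 3.0 × 22 × 6 × 430 / 1000 = 170.3 kN.
Edge bolt: l_c = 30 − 24/2 = 18 mm → 1.5 × 18 × 6 × 430 / 1000 = 69.66 → r_n = 69.66 kN.
Interior bolts: l_c = 90 − 24 = 66 mm → 1.5 × 66 × 6 × 430 / 1000 = 255.4 → r_n = 170.3 kN.
R_n = 2 × 69.66 + 2 × 170.3 = 479.9 kN.
Design strength φR_n = 0.75 × 479.9 = 360 kN.

360 kN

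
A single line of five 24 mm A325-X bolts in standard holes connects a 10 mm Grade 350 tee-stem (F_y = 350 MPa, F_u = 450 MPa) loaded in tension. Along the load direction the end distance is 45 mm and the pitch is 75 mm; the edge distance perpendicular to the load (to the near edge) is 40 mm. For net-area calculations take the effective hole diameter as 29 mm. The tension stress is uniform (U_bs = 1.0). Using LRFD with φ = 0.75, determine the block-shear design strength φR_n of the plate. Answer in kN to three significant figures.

Shear plane L_v = 45 + 4·75 = 345 mm; A_gv = 345 × 10 = 3450 mm².
A_nv = (345 − 4.5·29) × 10 = 2145 mm².
A_nt = (40 − 0.5·29) × 10 = 255 mm².
0.6 F_u A_nv = 579.1 kN; 0.6 F_y A_gv = 724.5 kN → shear rupture governs the shear term.
R_n = 579.1 + 1.0 × 450 × 255 / 1000 = 693.9 kN.
Design strength φR_n = 0.75 × 693.9 = 520 kN.

520 kN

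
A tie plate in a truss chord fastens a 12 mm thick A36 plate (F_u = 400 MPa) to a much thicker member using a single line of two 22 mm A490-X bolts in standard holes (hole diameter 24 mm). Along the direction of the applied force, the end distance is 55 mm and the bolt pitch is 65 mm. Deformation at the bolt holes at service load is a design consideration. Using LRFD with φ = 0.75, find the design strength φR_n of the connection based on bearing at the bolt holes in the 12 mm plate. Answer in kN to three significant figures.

Per bolt r_n = 1.2 l_c t F_u ≤ 2.4 d t F_u; upper limit = 2.4 × 22 × 12 × 400 / 1000 = 253.4 kN.
Edge bolt: l_c = 55 − 24/2 = 43 mm → 1.2 × 43 × 12 × 400 / 1000 = 247.7 → r_n = 247.7 kN.
Interior bolts: l_c = 65 − 24 = 41 mm → 1.2 × 41 × 12 × 400 / 1000 = 236.2 → r_n = 236.2 kN.
R_n = 1 × 247.7 + 1 × 236.2 = 483.8 kN.
Design strength φR_n = 0.75 × 483.8 = 363 kN.

363 kN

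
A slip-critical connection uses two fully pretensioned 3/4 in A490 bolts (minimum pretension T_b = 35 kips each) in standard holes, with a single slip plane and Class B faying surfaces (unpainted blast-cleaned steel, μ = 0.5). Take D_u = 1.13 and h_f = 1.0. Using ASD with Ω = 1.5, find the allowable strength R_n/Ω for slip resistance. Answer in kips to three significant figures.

R_n = μ · D_u · h_f · T_b · n_s · n_b = 0.5 × 1.13 × 1.0 × 35 × 1 × 2 = 39.55 kips.
Allowable strength R_n/Ω = 39.55 / 1.5 = 26.4 kips.

26.4 kips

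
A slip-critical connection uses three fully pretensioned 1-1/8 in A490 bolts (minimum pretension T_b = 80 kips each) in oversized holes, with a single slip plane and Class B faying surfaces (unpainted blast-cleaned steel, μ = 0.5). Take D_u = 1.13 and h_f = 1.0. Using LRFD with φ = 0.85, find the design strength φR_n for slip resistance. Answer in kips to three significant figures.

115 kips

R_n = μ · D_u · h_f · T_b · n_s · n_b = 0.5 × 1.13 × 1.0 × 80 × 1 × 3 = 135.6 kips.
Design strength φR_n = 0.85 × 135.6 = 115 kips.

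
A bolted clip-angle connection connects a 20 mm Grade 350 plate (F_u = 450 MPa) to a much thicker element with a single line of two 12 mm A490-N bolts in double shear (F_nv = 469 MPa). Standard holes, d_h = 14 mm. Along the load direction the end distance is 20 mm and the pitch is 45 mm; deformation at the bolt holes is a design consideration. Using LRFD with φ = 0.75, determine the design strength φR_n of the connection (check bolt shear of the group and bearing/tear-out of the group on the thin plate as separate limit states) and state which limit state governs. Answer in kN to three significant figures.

Bolt shear: A_b = π·12²/4 = 113.1 mm²; R_n = 469 × 113.1 × 2 × 2 / 1000 = 212.2 kN → 0.75 × 212.2 = 159 kN.
Bearing (1.2 l_c t F_u ≤ 2.4 d t F_u): upper limit = 2.4·12·20·450 / 1000 = 259.2 kN.
  Edge l_c = 20 − 14/2 = 13 → r_n = 140.4 kN; interior l_c = 45 − 14 = 31 → r_n = 259.2 kN.
  R_n,bearing = 1·140.4 + 1·259.2 = 399.6 kN → 0.75 × 399.6 = 300 kN.
Bolt shear governs: 159 kN.

159 kN (bolt shear governs)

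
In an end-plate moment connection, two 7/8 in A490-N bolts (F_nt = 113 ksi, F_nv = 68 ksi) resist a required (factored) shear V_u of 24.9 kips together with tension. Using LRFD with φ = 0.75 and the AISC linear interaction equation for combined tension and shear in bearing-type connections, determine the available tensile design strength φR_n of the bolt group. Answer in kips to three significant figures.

A_b = π·0.875²/4 = 0.6013 in²; f_rv = 24.9 / (2 × 0.6013) = 20.7 ksi.
F'_nt = 1.3 F_nt − (F_nt / φF_nv) f_rv = 1.3·113 − (113/(0.75·68))·20.7 = 101 ksi, capped at F_nt → F'_nt = 101 ksi.
R_n = F'_nt · A_b · n = 101 × 0.6013 × 2 = 121.5 kips.
Design strength φR_n = 0.75 × 121.5 = 91.1 kips.

91.1 kips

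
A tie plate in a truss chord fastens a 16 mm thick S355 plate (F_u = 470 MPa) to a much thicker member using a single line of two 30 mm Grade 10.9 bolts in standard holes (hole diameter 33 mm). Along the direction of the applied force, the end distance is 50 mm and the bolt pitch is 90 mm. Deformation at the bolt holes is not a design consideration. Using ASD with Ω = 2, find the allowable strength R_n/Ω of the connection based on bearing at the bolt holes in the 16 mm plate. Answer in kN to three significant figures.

510 kN

Per bolt r_n = 1.5 l_c t F_u ≤ 3.0 d t F_u; upper limit = 3.0 × 30 × 16 × 470 / 1000 = 676.8 kN.
Edge bolt: l_c = 50 − 33/2 = 33.5 mm → 1.5 × 33.5 × 16 × 470 / 1000 = 377.9 → r_n = 377.9 kN.
Interior bolts: l_c = 90 − 33 = 57 mm → 1.5 × 57 × 16 × 470 / 1000 = 643 → r_n = 643 kN.
R_n = 1 × 377.9 + 1 × 643 = 1021 kN.
Allowable strength R_n/Ω = 1021 / 2 = 510 kN.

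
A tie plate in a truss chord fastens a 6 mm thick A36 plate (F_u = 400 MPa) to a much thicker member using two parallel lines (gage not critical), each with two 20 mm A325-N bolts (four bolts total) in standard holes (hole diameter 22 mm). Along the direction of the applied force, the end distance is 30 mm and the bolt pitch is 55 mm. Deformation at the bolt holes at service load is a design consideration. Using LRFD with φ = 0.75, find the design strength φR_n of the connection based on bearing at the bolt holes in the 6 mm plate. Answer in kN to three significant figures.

225 kN

Per bolt r_n = 1.2 l_c t F_u ≤ 2.4 d t F_u; upper limit = 2.4 × 20 × 6 × 400 / 1000 = 115.2 kN.
Edge bolt: l_c = 30 − 22/2 = 19 mm → 1.2 × 19 × 6 × 400 / 1000 = 54.72 → r_n = 54.72 kN.
Interior bolts: l_c = 55 − 22 = 33 mm → 1.2 × 33 × 6 × 400 / 1000 = 95.04 → r_n = 95.04 kN.
R_n = 2 × 54.72 + 2 × 95.04 = 299.5 kN.
Design strength φR_n = 0.75 × 299.5 = 225 kN.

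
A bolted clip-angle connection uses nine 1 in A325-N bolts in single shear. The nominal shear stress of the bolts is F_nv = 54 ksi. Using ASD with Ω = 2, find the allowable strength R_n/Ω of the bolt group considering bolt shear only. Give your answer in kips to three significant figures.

191 kips

A_b = π × 1² / 4 = 0.7854 in².
R_n = F_nv · A_b · n · n_s = 54 × 0.7854 × 9 × 1 = 381.7 kips.
Allowable strength R_n/Ω = 381.7 / 2 = 191 kips.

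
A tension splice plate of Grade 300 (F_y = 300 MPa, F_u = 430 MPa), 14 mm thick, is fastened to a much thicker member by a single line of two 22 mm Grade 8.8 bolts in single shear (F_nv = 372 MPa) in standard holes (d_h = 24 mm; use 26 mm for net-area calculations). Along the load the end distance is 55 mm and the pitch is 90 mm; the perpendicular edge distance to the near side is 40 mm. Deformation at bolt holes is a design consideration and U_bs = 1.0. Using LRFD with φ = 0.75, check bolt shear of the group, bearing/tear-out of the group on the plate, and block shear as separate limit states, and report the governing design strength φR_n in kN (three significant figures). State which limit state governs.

212 kN (bolt shear governs)

Bolt shear: A_b = π·22²/4 = 380.1 mm²; R_n = 372 × 380.1 × 2 × 1 / 1000 = 282.8 kN → 0.75 × 282.8 = 212 kN.
Bearing: edge l_c = 43, r_n = 310.6 kN; interior l_c = 66, r_n = 317.9 kN; R_n = 310.6 + 1·317.9 = 628.5 kN → 471 kN.
Block shear: A_gv = 2030, A_nv = 1484, A_nt = 378 mm²; R_n = min(0.6F_uA_nv, 0.6F_yA_gv) + U_bs·F_u·A_nt = 527.9 kN → 396 kN.
Bolt shear governs: 212 kN.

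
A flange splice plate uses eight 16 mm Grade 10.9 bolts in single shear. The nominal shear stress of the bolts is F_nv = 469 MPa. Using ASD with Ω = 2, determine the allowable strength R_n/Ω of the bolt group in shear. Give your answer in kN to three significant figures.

A_b = π × 16² / 4 = 201.1 mm².
R_n = F_nv · A_b · n · n_s = 469 × 201.1 × 8 × 1 / 1000 = 754.4 kN.
Allowable strength R_n/Ω = 754.4 / 2 = 377 kN.

377 kN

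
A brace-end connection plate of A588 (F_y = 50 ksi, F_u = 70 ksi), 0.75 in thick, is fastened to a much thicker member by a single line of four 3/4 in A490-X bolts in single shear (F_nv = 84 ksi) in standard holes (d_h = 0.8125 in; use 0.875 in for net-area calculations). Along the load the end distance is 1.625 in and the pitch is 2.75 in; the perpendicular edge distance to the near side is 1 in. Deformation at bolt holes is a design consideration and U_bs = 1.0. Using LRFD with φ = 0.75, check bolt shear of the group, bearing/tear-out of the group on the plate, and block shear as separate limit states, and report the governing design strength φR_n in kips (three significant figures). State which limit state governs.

111 kips (bolt shear governs)

Bolt shear: A_b = π·0.75²/4 = 0.4418 in²; R_n = 84 × 0.4418 × 4 × 1 = 148.4 kips → 0.75 × 148.4 = 111 kips.
Bearing: edge l_c = 1.219, r_n = 76.78 kips; interior l_c = 1.938, r_n = 94.5 kips; R_n = 76.78 + 3·94.5 = 360.3 kips → 270 kips.
Block shear: A_gv = 7.406, A_nv = 5.109, A_nt = 0.4219 in²; R_n = min(0.6F_uA_nv, 0.6F_yA_gv) + U_bs·F_u·A_nt = 244.1 kips → 183 kips.
Bolt shear governs: 111 kips.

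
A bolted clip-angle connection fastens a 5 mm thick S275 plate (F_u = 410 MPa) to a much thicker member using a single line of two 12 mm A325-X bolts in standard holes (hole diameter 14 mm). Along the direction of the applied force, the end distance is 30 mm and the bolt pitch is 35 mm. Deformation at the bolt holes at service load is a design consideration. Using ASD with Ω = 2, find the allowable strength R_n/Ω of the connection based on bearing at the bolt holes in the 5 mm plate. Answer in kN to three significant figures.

Per bolt r_n = 1.2 l_c t F_u ≤ 2.4 d t F_u; upper limit = 2.4 × 12 × 5 × 410 / 1000 = 59.04 kN.
Edge bolt: l_c = 30 − 14/2 = 23 mm → 1.2 × 23 × 5 × 410 / 1000 = 56.58 → r_n = 56.58 kN.
Interior bolts: l_c = 35 − 14 = 21 mm → 1.2 × 21 × 5 × 410 / 1000 = 51.66 → r_n = 51.66 kN.
R_n = 1 × 56.58 + 1 × 51.66 = 108.2 kN.
Allowable strength R_n/Ω = 108.2 / 2 = 54.1 kN.

54.1 kN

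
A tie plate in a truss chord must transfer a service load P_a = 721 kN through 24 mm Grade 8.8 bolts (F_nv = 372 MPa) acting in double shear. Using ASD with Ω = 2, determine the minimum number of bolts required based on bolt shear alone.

A_b = π·24²/4 = 452.4 mm².
Per-bolt allowable strength R_n/Ω = 372 × 452.4 × 2 / 1000 / 2 = 168.3 kN.
n ≥ 721 / 168.3 = 4.284 → use 5 bolts.

5 bolts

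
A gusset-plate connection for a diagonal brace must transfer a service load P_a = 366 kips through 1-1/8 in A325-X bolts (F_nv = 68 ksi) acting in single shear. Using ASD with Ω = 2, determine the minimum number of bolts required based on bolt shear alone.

A_b = π·1.125²/4 = 0.994 in².
Per-bolt allowable strength R_n/Ω = 68 × 0.994 × 1 / 2 = 33.8 kips.
n ≥ 366 / 33.8 = 10.83 → use 11 bolts.

11 bolts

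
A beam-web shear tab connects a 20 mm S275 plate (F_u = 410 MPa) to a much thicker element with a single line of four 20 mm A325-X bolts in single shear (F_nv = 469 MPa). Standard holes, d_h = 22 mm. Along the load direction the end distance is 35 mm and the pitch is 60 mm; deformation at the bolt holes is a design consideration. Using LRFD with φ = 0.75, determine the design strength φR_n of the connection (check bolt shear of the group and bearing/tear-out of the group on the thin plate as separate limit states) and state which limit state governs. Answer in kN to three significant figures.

442 kN (bolt shear governs)

Bolt shear: A_b = π·20²/4 = 314.2 mm²; R_n = 469 × 314.2 × 4 × 1 / 1000 = 589.4 kN → 0.75 × 589.4 = 442 kN.
Bearing (1.2 l_c t F_u ≤ 2.4 d t F_u): upper limit = 2.4·20·20·410 / 1000 = 393.6 kN.
  Edge l_c = 35 − 22/2 = 24 → r_n = 236.2 kN; interior l_c = 60 − 22 = 38 → r_n = 373.9 kN.
  R_n,bearing = 1·236.2 + 3·373.9 = 1358 kN → 0.75 × 1358 = 1020 kN.
Bolt shear governs: 442 kN.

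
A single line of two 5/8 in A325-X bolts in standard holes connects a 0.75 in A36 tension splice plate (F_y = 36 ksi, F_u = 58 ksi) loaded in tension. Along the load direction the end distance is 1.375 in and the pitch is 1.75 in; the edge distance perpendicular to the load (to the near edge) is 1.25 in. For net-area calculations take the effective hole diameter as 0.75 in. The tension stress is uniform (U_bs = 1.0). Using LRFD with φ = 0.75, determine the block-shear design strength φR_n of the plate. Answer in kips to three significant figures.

66.5 kips

Shear plane L_v = 1.375 + 1·1.75 = 3.125 in; A_gv = 3.125 × 0.75 = 2.344 in².
A_nv = (3.125 − 1.5·0.75) × 0.75 = 1.5 in².
A_nt = (1.25 − 0.5·0.75) × 0.75 = 0.6562 in².
0.6 F_u A_nv = 52.2 kips; 0.6 F_y A_gv = 50.62 kips → shear yielding governs the shear term.
R_n = 50.62 + 1.0 × 58 × 0.6562 = 88.69 kips.
Design strength φR_n = 0.75 × 88.69 = 66.5 kips.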